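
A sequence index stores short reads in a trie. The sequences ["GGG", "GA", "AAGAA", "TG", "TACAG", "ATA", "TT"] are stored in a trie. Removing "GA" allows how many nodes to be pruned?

1

A node on "GA"'s path can go only if nothing else ends at it or branches off below it.
The suffix "A" (1 node) is used only by "GA"; the node for "G" still has the child "G", so pruning stops there.
Nodes removed: 1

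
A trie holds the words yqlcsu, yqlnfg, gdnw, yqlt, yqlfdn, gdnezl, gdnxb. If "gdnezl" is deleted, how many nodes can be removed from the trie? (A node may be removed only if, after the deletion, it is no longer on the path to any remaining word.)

3

After clearing the end-marker at "gdnezl", prune upward until reaching a node still needed by another word.
The suffix "ezl" (3 nodes) is used only by "gdnezl"; the node for "gdn" still has the child "w", so pruning stops there.
Nodes removed: 3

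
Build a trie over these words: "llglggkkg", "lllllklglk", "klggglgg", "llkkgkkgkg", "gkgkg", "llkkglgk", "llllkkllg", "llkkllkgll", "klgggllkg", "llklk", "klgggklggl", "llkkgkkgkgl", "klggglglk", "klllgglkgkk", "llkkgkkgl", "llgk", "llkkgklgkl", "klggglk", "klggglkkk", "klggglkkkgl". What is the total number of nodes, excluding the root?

For each word, the new-node count is its length minus the longest prefix already in the trie:
  "llglggkkg" → 9 new (l, l, g, l, g, g, k, k, g)
  "lllllklglk" → prefix "ll" already present; 8 new (l, l, l, k, l, g, l, k)
  "klggglgg" → 8 new (k, l, g, g, g, l, g, g)
  "llkkgkkgkg" → prefix "ll" already present; 8 new (k, k, g, k, k, g, k, g)
  "gkgkg" → 5 new (g, k, g, k, g)
  "llkkglgk" → prefix "llkkg" already present; 3 new (l, g, k)
  "llllkkllg" → prefix "llll" already present; 5 new (k, k, l, l, g)
  "llkkllkgll" → prefix "llkk" already present; 6 new (l, l, k, g, l, l)
  "klgggllkg" → prefix "klgggl" already present; 3 new (l, k, g)
  "llklk" → prefix "llk" already present; 2 new (l, k)
  "klgggklggl" → prefix "klggg" already present; 5 new (k, l, g, g, l)
  "llkkgkkgkgl" → prefix "llkkgkkgkg" already present; 1 new (l)
  "klggglglk" → prefix "klggglg" already present; 2 new (l, k)
  "klllgglkgkk" → prefix "kl" already present; 9 new (l, l, g, g, l, k, g, k, k)
  "llkkgkkgl" → prefix "llkkgkkg" already present; 1 new (l)
  "llgk" → prefix "llg" already present; 1 new (k)
  "llkkgklgkl" → prefix "llkkgk" already present; 4 new (l, g, k, l)
  "klggglk" → prefix "klgggl" already present; 1 new (k)
  "klggglkkk" → prefix "klggglk" already present; 2 new (k, k)
  "klggglkkkgl" → prefix "klggglkkk" already present; 2 new (g, l)
Total nodes = 9 + 8 + 8 + 8 + 5 + 3 + 5 + 6 + 3 + 2 + 5 + 1 + 2 + 9 + 1 + 1 + 4 + 1 + 2 + 2 = 85

85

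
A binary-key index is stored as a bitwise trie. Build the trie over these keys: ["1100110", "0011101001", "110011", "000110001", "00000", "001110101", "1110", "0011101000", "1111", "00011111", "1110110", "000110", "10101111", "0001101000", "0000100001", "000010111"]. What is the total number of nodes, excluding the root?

57

Insert word by word; a character creates a node only if that edge doesn't already exist:
  "1100110" → 7 new (1, 1, 0, 0, 1, 1, 0)
  "0011101001" → 10 new (0, 0, 1, 1, 1, 0, 1, 0, 0, 1)
  "110011" → prefix "110011" already present; 0 new (none)
  "000110001" → prefix "00" already present; 7 new (0, 1, 1, 0, 0, 0, 1)
  "00000" → prefix "000" already present; 2 new (0, 0)
  "001110101" → prefix "00111010" already present; 1 new (1)
  "1110" → prefix "11" already present; 2 new (1, 0)
  "0011101000" → prefix "001110100" already present; 1 new (0)
  "1111" → prefix "111" already present; 1 new (1)
  "00011111" → prefix "00011" already present; 3 new (1, 1, 1)
  "1110110" → prefix "1110" already present; 3 new (1, 1, 0)
  "000110" → prefix "000110" already present; 0 new (none)
  "10101111" → prefix "1" already present; 7 new (0, 1, 0, 1, 1, 1, 1)
  "0001101000" → prefix "000110" already present; 4 new (1, 0, 0, 0)
  "0000100001" → prefix "0000" already present; 6 new (1, 0, 0, 0, 0, 1)
  "000010111" → prefix "000010" already present; 3 new (1, 1, 1)
Total nodes = 7 + 10 + 0 + 7 + 2 + 1 + 2 + 1 + 1 + 3 + 3 + 0 + 7 + 4 + 6 + 3 = 57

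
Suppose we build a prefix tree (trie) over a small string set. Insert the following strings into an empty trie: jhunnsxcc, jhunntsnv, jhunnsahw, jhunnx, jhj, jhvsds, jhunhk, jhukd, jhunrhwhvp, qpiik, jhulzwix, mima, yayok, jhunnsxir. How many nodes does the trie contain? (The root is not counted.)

Trace insertions, counting only characters that open a new branch:
  "jhunnsxcc" → 9 new (j, h, u, n, n, s, x, c, c)
  "jhunntsnv" → prefix "jhunn" already present; 4 new (t, s, n, v)
  "jhunnsahw" → prefix "jhunns" already present; 3 new (a, h, w)
  "jhunnx" → prefix "jhunn" already present; 1 new (x)
  "jhj" → prefix "jh" already present; 1 new (j)
  "jhvsds" → prefix "jh" already present; 4 new (v, s, d, s)
  "jhunhk" → prefix "jhun" already present; 2 new (h, k)
  "jhukd" → prefix "jhu" already present; 2 new (k, d)
  "jhunrhwhvp" → prefix "jhun" already present; 6 new (r, h, w, h, v, p)
  "qpiik" → 5 new (q, p, i, i, k)
  "jhulzwix" → prefix "jhu" already present; 5 new (l, z, w, i, x)
  "mima" → 4 new (m, i, m, a)
  "yayok" → 5 new (y, a, y, o, k)
  "jhunnsxir" → prefix "jhunnsx" already present; 2 new (i, r)
Total nodes = 9 + 4 + 3 + 1 + 1 + 4 + 2 + 2 + 6 + 5 + 5 + 4 + 5 + 2 = 53

53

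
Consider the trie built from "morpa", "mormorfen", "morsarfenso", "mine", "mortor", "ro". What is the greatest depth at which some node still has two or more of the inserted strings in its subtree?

3

Equivalently: take the maximum, over all pairs, of their longest common prefix length.
e.g. "mormorfen" and "morpa" share the prefix "mor" of length 3; no pair shares a longer one.
Longest shared-prefix length: 3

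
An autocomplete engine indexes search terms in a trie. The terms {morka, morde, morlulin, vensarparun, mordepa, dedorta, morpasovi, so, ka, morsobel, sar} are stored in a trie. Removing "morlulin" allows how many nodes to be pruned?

5

A node on "morlulin"'s path can go only if nothing else ends at it or branches off below it.
The suffix "lulin" (5 nodes) is used only by "morlulin"; the node for "mor" still has the child "k", so pruning stops there.
Nodes removed: 5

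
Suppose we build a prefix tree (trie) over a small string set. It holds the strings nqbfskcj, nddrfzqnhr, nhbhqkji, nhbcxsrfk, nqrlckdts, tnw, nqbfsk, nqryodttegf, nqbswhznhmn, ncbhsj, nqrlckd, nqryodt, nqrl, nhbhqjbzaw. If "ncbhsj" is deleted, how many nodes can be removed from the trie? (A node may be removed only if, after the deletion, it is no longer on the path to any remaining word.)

A node on "ncbhsj"'s path can go only if nothing else ends at it or branches off below it.
The suffix "cbhsj" (5 nodes) is used only by "ncbhsj"; the node for "n" still has the child "q", so pruning stops there.
Nodes removed: 5

5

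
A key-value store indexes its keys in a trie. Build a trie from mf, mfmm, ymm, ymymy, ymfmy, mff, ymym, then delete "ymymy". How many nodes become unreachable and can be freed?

1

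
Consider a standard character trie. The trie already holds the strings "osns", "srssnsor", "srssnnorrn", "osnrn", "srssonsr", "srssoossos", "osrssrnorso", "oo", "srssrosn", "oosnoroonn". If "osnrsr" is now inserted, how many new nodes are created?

2

"osnr" is already a path in the trie; the remaining "sr" must be added.
New nodes needed: |"osnrsr"| − 4 = 6 − 4 = 2.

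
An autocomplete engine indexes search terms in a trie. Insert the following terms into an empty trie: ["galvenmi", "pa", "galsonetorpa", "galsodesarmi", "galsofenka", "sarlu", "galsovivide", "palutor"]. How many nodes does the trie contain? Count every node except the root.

47

Insert word by word; a character creates a node only if that edge doesn't already exist:
  "galvenmi" → 8 new (g, a, l, v, e, n, m, i)
  "pa" → 2 new (p, a)
  "galsonetorpa" → prefix "gal" already present; 9 new (s, o, n, e, t, o, r, p, a)
  "galsodesarmi" → prefix "galso" already present; 7 new (d, e, s, a, r, m, i)
  "galsofenka" → prefix "galso" already present; 5 new (f, e, n, k, a)
  "sarlu" → 5 new (s, a, r, l, u)
  "galsovivide" → prefix "galso" already present; 6 new (v, i, v, i, d, e)
  "palutor" → prefix "pa" already present; 5 new (l, u, t, o, r)
Total nodes = 8 + 2 + 9 + 7 + 5 + 5 + 6 + 5 = 47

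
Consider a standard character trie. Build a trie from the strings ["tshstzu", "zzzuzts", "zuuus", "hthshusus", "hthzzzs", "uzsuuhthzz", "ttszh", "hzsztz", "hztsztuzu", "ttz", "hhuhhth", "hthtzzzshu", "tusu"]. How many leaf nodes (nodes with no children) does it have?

13

A leaf is a node with no children — equivalently, the end of a word that is not a proper prefix of any other stored word.
Those words: "hhuhhth", "hthshusus", "hthtzzzshu", "hthzzzs", "hzsztz", "hztsztuzu", "tshstzu", "ttszh", "ttz", "tusu", "uzsuuhthzz", "zuuus", "zzzuzts"
Leaf count: 13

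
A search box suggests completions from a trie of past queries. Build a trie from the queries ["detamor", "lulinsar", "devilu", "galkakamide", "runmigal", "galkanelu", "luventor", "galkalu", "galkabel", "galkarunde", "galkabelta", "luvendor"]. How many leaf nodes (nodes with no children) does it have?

11

A leaf is a node with no children — equivalently, the end of a word that is not a proper prefix of any other stored word.
Those words: "detamor", "devilu", "galkabelta", "galkakamide", "galkalu", "galkanelu", "galkarunde", "lulinsar", "luvendor", "luventor", "runmigal"
Leaf count: 11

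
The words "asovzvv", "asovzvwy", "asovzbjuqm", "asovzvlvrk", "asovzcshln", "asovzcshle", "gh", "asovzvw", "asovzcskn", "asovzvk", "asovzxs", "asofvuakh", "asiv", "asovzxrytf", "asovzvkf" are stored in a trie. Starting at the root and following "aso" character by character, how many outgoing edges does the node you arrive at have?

Walk "aso" from the root, arriving at one node.
Distinct next characters after "aso": f, v.
That node has 2 child edges.

2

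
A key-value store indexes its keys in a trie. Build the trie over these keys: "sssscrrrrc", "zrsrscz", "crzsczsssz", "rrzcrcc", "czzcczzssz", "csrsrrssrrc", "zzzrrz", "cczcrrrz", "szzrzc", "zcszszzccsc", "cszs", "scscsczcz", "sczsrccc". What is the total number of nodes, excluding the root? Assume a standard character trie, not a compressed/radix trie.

96

For each word, the new-node count is its length minus the longest prefix already in the trie:
  "sssscrrrrc" → 10 new (s, s, s, s, c, r, r, r, r, c)
  "zrsrscz" → 7 new (z, r, s, r, s, c, z)
  "crzsczsssz" → 10 new (c, r, z, s, c, z, s, s, s, z)
  "rrzcrcc" → 7 new (r, r, z, c, r, c, c)
  "czzcczzssz" → prefix "c" already present; 9 new (z, z, c, c, z, z, s, s, z)
  "csrsrrssrrc" → prefix "c" already present; 10 new (s, r, s, r, r, s, s, r, r, c)
  "zzzrrz" → prefix "z" already present; 5 new (z, z, r, r, z)
  "cczcrrrz" → prefix "c" already present; 7 new (c, z, c, r, r, r, z)
  "szzrzc" → prefix "s" already present; 5 new (z, z, r, z, c)
  "zcszszzccsc" → prefix "z" already present; 10 new (c, s, z, s, z, z, c, c, s, c)
  "cszs" → prefix "cs" already present; 2 new (z, s)
  "scscsczcz" → prefix "s" already present; 8 new (c, s, c, s, c, z, c, z)
  "sczsrccc" → prefix "sc" already present; 6 new (z, s, r, c, c, c)
Total nodes = 10 + 7 + 10 + 7 + 9 + 10 + 5 + 7 + 5 + 10 + 2 + 8 + 6 = 96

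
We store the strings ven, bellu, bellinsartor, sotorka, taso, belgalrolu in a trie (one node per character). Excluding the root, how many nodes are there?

34

Trie structure (* marks end of a word):
(root)
├─ b
│  └─ e
│     └─ l
│        ├─ g
│        │  └─ a
│        │     └─ l
│        │        └─ r
│        │           └─ o
│        │              └─ l
│        │                 └─ u *
│        └─ l
│           ├─ i
│           │  └─ n
│           │     └─ s
│           │        └─ a
│           │           └─ r
│           │              └─ t
│           │                 └─ o
│           │                    └─ r *
│           └─ u *
├─ s
│  └─ o
│     └─ t
│        └─ o
│           └─ r
│              └─ k
│                 └─ a *
├─ t
│  └─ a
│     └─ s
│        └─ o *
└─ v
   └─ e
      └─ n *
Counting every labelled node above: 34.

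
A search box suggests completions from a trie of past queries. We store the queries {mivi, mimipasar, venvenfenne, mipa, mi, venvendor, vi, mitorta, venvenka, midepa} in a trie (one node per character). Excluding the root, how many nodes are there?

Trace insertions, counting only characters that open a new branch:
  "mivi" → 4 new (m, i, v, i)
  "mimipasar" → prefix "mi" already present; 7 new (m, i, p, a, s, a, r)
  "venvenfenne" → 11 new (v, e, n, v, e, n, f, e, n, n, e)
  "mipa" → prefix "mi" already present; 2 new (p, a)
  "mi" → prefix "mi" already present; 0 new (none)
  "venvendor" → prefix "venven" already present; 3 new (d, o, r)
  "vi" → prefix "v" already present; 1 new (i)
  "mitorta" → prefix "mi" already present; 5 new (t, o, r, t, a)
  "venvenka" → prefix "venven" already present; 2 new (k, a)
  "midepa" → prefix "mi" already present; 4 new (d, e, p, a)
Total nodes = 4 + 7 + 11 + 2 + 0 + 3 + 1 + 5 + 2 + 4 = 39

39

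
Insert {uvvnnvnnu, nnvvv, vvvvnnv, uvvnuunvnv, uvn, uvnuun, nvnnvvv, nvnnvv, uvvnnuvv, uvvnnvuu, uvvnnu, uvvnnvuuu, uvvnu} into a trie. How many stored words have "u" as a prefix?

9

Walk to "u"; the words in its subtree are exactly those with that prefix.
Words under "u": uvn, uvnuun, uvvnnu, uvvnnuvv, uvvnnvnnu, uvvnnvuu, uvvnnvuuu, uvvnu, uvvnuunvnv
Count: 9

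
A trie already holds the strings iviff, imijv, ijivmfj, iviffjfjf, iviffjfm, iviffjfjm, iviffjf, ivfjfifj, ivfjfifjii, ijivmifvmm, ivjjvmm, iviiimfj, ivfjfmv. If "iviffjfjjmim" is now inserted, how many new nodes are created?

4

Walking "iviffjfjjmim" from the root, the first 8 characters ("iviffjfj") follow existing edges; "j" is the first miss.
New nodes needed: |"iviffjfjjmim"| − 8 = 12 − 8 = 4.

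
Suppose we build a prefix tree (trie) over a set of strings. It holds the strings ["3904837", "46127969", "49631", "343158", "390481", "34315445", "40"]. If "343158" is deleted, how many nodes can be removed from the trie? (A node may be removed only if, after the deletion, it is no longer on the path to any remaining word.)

1

After clearing the end-marker at "343158", prune upward until reaching a node still needed by another word.
The suffix "8" (1 node) is used only by "343158"; the node for "34315" still has the child "4", so pruning stops there.
Nodes removed: 1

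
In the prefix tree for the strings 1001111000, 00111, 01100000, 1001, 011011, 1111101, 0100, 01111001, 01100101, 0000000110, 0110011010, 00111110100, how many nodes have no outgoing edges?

10

Leaves are exactly the stored words that no other stored word extends.
Those words: "0000000110", "00111110100", "0100", "01100000", "01100101", "0110011010", "011011", "01111001", "1001111000", "1111101"
Leaf count: 10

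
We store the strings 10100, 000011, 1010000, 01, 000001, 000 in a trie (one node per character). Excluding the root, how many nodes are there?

16

Trie structure (* marks end of a word):
(root)
├─ 0
│  ├─ 0
│  │  └─ 0 *
│  │     └─ 0
│  │        ├─ 0
│  │        │  └─ 1 *
│  │        └─ 1
│  │           └─ 1 *
│  └─ 1 *
└─ 1
   └─ 0
      └─ 1
         └─ 0
            └─ 0 *
               └─ 0
                  └─ 0 *
Counting every labelled node above: 16.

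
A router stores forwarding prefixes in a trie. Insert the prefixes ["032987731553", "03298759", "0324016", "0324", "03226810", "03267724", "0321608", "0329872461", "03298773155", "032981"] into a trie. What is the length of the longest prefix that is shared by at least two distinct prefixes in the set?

Look for the deepest trie node that still has at least two words in its subtree.
e.g. "03298773155" and "032987731553" share the prefix "03298773155" of length 11; no pair shares a longer one.
Longest shared-prefix length: 11

11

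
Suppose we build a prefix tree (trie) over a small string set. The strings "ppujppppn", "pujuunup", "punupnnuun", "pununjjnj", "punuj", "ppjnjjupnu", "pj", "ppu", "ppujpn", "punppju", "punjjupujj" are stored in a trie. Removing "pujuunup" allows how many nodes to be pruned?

6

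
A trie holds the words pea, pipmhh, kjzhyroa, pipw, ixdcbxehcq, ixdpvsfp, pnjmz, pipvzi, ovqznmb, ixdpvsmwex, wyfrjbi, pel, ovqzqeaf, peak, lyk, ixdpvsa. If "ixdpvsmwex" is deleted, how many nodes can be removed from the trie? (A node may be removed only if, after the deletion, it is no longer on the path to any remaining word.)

A node on "ixdpvsmwex"'s path can go only if nothing else ends at it or branches off below it.
The suffix "mwex" (4 nodes) is used only by "ixdpvsmwex"; the node for "ixdpvs" still has the child "f", so pruning stops there.
Nodes removed: 4

4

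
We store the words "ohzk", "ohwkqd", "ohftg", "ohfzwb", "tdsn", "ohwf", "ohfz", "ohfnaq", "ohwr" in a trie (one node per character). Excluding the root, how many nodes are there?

23

Trie structure (* marks end of a word):
(root)
├─ o
│  └─ h
│     ├─ f
│     │  ├─ n
│     │  │  └─ a
│     │  │     └─ q *
│     │  ├─ t
│     │  │  └─ g *
│     │  └─ z *
│     │     └─ w
│     │        └─ b *
│     ├─ w
│     │  ├─ f *
│     │  ├─ k
│     │  │  └─ q
│     │  │     └─ d *
│     │  └─ r *
│     └─ z
│        └─ k *
└─ t
   └─ d
      └─ s
         └─ n *
Counting every labelled node above: 23.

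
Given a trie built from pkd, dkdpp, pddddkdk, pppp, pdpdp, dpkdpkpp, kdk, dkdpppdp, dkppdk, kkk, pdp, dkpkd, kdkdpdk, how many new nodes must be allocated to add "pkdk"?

"pkd" is already a path in the trie; the remaining "k" must be added.
New nodes needed: |"pkdk"| − 3 = 4 − 3 = 1.

1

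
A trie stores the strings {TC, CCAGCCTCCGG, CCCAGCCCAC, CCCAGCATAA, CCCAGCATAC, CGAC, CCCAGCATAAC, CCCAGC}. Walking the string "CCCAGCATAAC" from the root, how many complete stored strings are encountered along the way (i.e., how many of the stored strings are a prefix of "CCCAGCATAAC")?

Walk "CCCAGCATAAC" from the root; an end-of-word marker is hit whenever a stored word is a prefix of "CCCAGCATAAC".
Prefixes of the query that are stored words: "CCCAGC", "CCCAGCATAA", "CCCAGCATAAC"
Count: 3

3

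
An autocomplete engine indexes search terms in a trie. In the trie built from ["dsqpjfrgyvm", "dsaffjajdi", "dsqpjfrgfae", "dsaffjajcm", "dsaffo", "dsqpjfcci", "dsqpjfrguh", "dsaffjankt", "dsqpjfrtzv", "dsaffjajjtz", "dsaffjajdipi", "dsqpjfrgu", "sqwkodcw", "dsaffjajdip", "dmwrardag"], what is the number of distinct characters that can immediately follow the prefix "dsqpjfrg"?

The children of the "dsqpjfrg" node are the distinct next characters among strings starting with "dsqpjfrg".
Characters that immediately follow "dsqpjfrg" among the stored strings: {f, u, y}.
That node has 3 child edges.

3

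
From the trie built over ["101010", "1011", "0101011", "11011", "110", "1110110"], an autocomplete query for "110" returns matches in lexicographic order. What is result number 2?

11011

Words with prefix "110", in lexicographic order: "110", "11011"
The 2nd is 11011.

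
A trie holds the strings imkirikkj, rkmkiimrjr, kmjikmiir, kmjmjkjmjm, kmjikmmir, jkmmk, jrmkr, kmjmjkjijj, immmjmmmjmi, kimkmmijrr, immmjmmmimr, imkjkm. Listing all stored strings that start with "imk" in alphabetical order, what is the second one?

DFS of the "imk" subtree visits, in order: "imkirikkj", "imkjkm"
The 2nd is imkjkm.

imkjkm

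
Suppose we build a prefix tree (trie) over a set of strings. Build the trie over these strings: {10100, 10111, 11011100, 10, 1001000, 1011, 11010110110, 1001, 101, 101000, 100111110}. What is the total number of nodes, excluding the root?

Count nodes per top-level branch (shared prefixes stored once):
  '1'-branch (10, 1001, 1001000, 100111110, 101, 10100, 101000, 1011, 10111, 11010110110, 11011100): 32 nodes
Sum: 32

32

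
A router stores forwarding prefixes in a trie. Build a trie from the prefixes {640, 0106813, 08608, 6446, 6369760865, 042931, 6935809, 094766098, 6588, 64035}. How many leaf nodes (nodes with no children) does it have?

9

A leaf is a node with no children — equivalently, the end of a word that is not a proper prefix of any other stored word.
Those words: "0106813", "042931", "08608", "094766098", "6369760865", "64035", "6446", "6588", "6935809"
Leaf count: 9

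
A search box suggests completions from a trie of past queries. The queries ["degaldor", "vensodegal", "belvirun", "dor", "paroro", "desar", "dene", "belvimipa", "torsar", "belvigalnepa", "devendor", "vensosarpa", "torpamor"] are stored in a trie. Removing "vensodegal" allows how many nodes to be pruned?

Walk "vensodegal" from the leaf back toward the root, removing each node that no remaining word uses.
The suffix "degal" (5 nodes) is used only by "vensodegal"; the node for "venso" still has the child "s", so pruning stops there.
Nodes removed: 5

5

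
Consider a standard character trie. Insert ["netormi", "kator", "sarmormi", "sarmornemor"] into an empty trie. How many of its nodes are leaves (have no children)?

Leaves are exactly the stored words that no other stored word extends.
Those words: "kator", "netormi", "sarmormi", "sarmornemor"
Leaf count: 4

4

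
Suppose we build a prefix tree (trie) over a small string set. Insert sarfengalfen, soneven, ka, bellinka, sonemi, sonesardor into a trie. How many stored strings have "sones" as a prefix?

Filter for entries beginning with "sones":
Words under "sones": sonesardor
Count: 1

1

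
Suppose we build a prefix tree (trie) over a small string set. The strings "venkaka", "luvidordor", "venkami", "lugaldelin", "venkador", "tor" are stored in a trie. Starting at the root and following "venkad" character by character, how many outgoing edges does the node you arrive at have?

Walk "venkad" from the root, arriving at one node.
Characters that immediately follow "venkad" among the stored strings: {o}.
That node has 1 child edge.

1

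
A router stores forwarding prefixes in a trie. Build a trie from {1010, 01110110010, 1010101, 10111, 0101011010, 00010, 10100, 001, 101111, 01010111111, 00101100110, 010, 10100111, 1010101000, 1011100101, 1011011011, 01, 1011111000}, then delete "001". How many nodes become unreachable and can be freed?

0

After clearing the end-marker at "001", prune upward until reaching a node still needed by another word.
Every node on "001" is still needed (e.g. by "00101100110"), so nothing is freed.
Nodes removed: 0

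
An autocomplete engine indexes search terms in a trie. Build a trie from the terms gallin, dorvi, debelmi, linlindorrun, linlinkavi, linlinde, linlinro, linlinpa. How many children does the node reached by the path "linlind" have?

Walk "linlind" from the root, arriving at one node.
Distinct next characters after "linlind": e, o.
That node has 2 child edges.

2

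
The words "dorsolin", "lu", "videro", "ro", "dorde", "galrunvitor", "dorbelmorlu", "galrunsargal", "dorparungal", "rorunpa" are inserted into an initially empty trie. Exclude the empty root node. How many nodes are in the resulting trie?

Insert word by word; a character creates a node only if that edge doesn't already exist:
  "dorsolin" → 8 new (d, o, r, s, o, l, i, n)
  "lu" → 2 new (l, u)
  "videro" → 6 new (v, i, d, e, r, o)
  "ro" → 2 new (r, o)
  "dorde" → prefix "dor" already present; 2 new (d, e)
  "galrunvitor" → 11 new (g, a, l, r, u, n, v, i, t, o, r)
  "dorbelmorlu" → prefix "dor" already present; 8 new (b, e, l, m, o, r, l, u)
  "galrunsargal" → prefix "galrun" already present; 6 new (s, a, r, g, a, l)
  "dorparungal" → prefix "dor" already present; 8 new (p, a, r, u, n, g, a, l)
  "rorunpa" → prefix "ro" already present; 5 new (r, u, n, p, a)
Total nodes = 8 + 2 + 6 + 2 + 2 + 11 + 8 + 6 + 8 + 5 = 58

58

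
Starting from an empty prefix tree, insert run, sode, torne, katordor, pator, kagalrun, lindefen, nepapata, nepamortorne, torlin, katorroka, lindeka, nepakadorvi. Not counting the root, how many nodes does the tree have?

71

Insert word by word; a character creates a node only if that edge doesn't already exist:
  "run" → 3 new (r, u, n)
  "sode" → 4 new (s, o, d, e)
  "torne" → 5 new (t, o, r, n, e)
  "katordor" → 8 new (k, a, t, o, r, d, o, r)
  "pator" → 5 new (p, a, t, o, r)
  "kagalrun" → prefix "ka" already present; 6 new (g, a, l, r, u, n)
  "lindefen" → 8 new (l, i, n, d, e, f, e, n)
  "nepapata" → 8 new (n, e, p, a, p, a, t, a)
  "nepamortorne" → prefix "nepa" already present; 8 new (m, o, r, t, o, r, n, e)
  "torlin" → prefix "tor" already present; 3 new (l, i, n)
  "katorroka" → prefix "kator" already present; 4 new (r, o, k, a)
  "lindeka" → prefix "linde" already present; 2 new (k, a)
  "nepakadorvi" → prefix "nepa" already present; 7 new (k, a, d, o, r, v, i)
Total nodes = 3 + 4 + 5 + 8 + 5 + 6 + 8 + 8 + 8 + 3 + 4 + 2 + 7 = 71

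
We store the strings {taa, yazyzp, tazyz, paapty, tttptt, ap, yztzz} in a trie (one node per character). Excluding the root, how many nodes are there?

Trie structure (* marks end of a word):
(root)
├─ a
│  └─ p *
├─ p
│  └─ a
│     └─ a
│        └─ p
│           └─ t
│              └─ y *
├─ t
│  ├─ a
│  │  ├─ a *
│  │  └─ z
│  │     └─ y
│  │        └─ z *
│  └─ t
│     └─ t
│        └─ p
│           └─ t
│              └─ t *
└─ y
   ├─ a
   │  └─ z
   │     └─ y
   │        └─ z
   │           └─ p *
   └─ z
      └─ t
         └─ z
            └─ z *
Counting every labelled node above: 29.

29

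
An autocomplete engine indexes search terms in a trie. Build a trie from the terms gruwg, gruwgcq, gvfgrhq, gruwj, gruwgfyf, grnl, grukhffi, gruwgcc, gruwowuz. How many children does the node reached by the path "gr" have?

The children of the "gr" node are the distinct next characters among strings starting with "gr".
Characters that immediately follow "gr" among the stored strings: {n, u}.
That node has 2 child edges.

2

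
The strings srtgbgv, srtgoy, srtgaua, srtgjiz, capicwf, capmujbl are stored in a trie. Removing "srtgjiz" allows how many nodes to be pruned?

3

After clearing the end-marker at "srtgjiz", prune upward until reaching a node still needed by another word.
The suffix "jiz" (3 nodes) is used only by "srtgjiz"; the node for "srtg" still has the child "b", so pruning stops there.
Nodes removed: 3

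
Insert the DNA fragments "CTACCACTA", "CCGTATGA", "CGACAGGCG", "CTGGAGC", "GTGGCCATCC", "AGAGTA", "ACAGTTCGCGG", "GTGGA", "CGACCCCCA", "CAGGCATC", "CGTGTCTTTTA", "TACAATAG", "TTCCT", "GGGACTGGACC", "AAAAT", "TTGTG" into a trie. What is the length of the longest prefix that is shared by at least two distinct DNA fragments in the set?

Look for the deepest trie node that still has at least two words in its subtree.
"CGACAGGCG" and "CGACCCCCA" agree on "CGAC" (4 characters) before diverging; nothing deeper is shared.
Longest shared-prefix length: 4

4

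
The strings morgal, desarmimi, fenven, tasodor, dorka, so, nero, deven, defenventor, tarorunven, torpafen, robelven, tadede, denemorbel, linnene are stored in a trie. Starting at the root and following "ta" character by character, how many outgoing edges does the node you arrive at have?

3

Follow the path "ta" to its node, then look at its outgoing edges.
Characters that immediately follow "ta" among the stored strings: {d, r, s}.
That node has 3 child edges.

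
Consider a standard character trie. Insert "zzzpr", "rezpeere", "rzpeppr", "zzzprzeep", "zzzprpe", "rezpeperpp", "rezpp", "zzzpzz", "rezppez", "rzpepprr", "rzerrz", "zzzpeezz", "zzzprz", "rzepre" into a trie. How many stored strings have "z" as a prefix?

Walk to "z"; the words in its subtree are exactly those with that prefix.
Matches: "zzzpeezz", "zzzpr", "zzzprpe", "zzzprz", "zzzprzeep", "zzzpzz"
Count: 6

6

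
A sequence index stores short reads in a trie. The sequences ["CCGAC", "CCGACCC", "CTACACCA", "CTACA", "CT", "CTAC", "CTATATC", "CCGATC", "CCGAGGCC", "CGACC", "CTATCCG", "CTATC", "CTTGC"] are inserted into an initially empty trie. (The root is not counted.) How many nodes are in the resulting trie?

Count nodes per top-level branch (shared prefixes stored once):
  'C'-branch (CCGAC, CCGACCC, CCGAGGCC, CCGATC, CGACC, CT, CTAC, CTACA, CTACACCA, CTATATC, CTATC, CTATCCG, CTTGC): 34 nodes
Sum: 34

34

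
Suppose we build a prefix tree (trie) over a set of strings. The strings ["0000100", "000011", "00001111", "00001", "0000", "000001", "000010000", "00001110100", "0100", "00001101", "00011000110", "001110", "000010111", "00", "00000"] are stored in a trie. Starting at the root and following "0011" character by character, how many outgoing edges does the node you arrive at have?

1

Walk "0011" from the root, arriving at one node.
Characters that immediately follow "0011" among the stored strings: {1}.
That node has 1 child edge.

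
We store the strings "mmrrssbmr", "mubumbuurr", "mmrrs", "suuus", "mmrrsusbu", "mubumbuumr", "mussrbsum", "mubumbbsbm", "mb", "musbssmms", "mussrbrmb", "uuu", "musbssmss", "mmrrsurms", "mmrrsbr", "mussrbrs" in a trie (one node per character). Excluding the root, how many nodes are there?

61

Count nodes per top-level branch (shared prefixes stored once):
  'm'-branch (mb, mmrrs, mmrrsbr, mmrrssbmr, mmrrsurms, mmrrsusbu, mubumbbsbm, mubumbuumr, mubumbuurr, musbssmms, musbssmss, mussrbrmb, mussrbrs, mussrbsum): 53 nodes
  's'-branch (suuus): 5 nodes
  'u'-branch (uuu): 3 nodes
Sum: 61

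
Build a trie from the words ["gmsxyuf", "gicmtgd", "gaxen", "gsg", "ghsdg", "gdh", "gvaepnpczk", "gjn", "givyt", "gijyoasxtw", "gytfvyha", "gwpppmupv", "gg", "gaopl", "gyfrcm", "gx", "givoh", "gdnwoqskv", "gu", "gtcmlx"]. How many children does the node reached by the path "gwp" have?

1

Follow the path "gwp" to its node, then look at its outgoing edges.
Distinct next characters after "gwp": p.
That node has 1 child edge.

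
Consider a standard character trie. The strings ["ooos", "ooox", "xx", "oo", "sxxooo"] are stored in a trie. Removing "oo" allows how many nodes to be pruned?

0

Walk "oo" from the leaf back toward the root, removing each node that no remaining word uses.
Every node on "oo" is still needed (e.g. by "ooos"), so nothing is freed.
Nodes removed: 0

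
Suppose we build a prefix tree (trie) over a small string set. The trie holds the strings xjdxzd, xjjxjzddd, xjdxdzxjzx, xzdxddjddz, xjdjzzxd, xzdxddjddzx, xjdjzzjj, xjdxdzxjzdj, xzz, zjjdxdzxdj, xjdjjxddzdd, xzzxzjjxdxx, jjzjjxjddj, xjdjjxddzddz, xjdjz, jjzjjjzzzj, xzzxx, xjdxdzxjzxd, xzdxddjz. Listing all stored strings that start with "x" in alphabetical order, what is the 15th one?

DFS of the "x" subtree visits, in order: "xjdjjxddzdd", "xjdjjxddzddz", "xjdjz", "xjdjzzjj", "xjdjzzxd", "xjdxdzxjzdj", "xjdxdzxjzx", "xjdxdzxjzxd", "xjdxzd", "xjjxjzddd", "xzdxddjddz", "xzdxddjddzx", "xzdxddjz", "xzz", "xzzxx", "xzzxzjjxdxx"
Position 15: xzzxx

xzzxx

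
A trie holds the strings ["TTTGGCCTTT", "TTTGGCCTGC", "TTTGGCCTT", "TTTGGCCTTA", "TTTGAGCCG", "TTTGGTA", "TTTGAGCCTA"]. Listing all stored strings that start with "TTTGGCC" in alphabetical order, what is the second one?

TTTGGCCTT

DFS of the "TTTGGCC" subtree visits, in order: "TTTGGCCTGC", "TTTGGCCTT", "TTTGGCCTTA", "TTTGGCCTTT"
Position 2: TTTGGCCTT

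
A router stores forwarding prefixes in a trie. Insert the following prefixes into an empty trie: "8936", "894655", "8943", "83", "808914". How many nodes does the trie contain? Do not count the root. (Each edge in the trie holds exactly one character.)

For each word, the new-node count is its length minus the longest prefix already in the trie:
  "8936" → 4 new (8, 9, 3, 6)
  "894655" → prefix "89" already present; 4 new (4, 6, 5, 5)
  "8943" → prefix "894" already present; 1 new (3)
  "83" → prefix "8" already present; 1 new (3)
  "808914" → prefix "8" already present; 5 new (0, 8, 9, 1, 4)
Total nodes = 4 + 4 + 1 + 1 + 5 = 15

15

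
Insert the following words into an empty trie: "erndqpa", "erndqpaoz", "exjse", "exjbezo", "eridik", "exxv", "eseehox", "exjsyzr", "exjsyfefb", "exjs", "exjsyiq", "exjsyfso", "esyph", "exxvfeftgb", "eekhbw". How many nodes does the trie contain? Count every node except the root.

54

Trace insertions, counting only characters that open a new branch:
  "erndqpa" → 7 new (e, r, n, d, q, p, a)
  "erndqpaoz" → prefix "erndqpa" already present; 2 new (o, z)
  "exjse" → prefix "e" already present; 4 new (x, j, s, e)
  "exjbezo" → prefix "exj" already present; 4 new (b, e, z, o)
  "eridik" → prefix "er" already present; 4 new (i, d, i, k)
  "exxv" → prefix "ex" already present; 2 new (x, v)
  "eseehox" → prefix "e" already present; 6 new (s, e, e, h, o, x)
  "exjsyzr" → prefix "exjs" already present; 3 new (y, z, r)
  "exjsyfefb" → prefix "exjsy" already present; 4 new (f, e, f, b)
  "exjs" → prefix "exjs" already present; 0 new (none)
  "exjsyiq" → prefix "exjsy" already present; 2 new (i, q)
  "exjsyfso" → prefix "exjsyf" already present; 2 new (s, o)
  "esyph" → prefix "es" already present; 3 new (y, p, h)
  "exxvfeftgb" → prefix "exxv" already present; 6 new (f, e, f, t, g, b)
  "eekhbw" → prefix "e" already present; 5 new (e, k, h, b, w)
Total nodes = 7 + 2 + 4 + 4 + 4 + 2 + 6 + 3 + 4 + 0 + 2 + 2 + 3 + 6 + 5 = 54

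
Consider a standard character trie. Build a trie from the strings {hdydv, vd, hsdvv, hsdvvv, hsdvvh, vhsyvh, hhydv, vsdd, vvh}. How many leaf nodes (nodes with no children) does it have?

A leaf is a node with no children — equivalently, the end of a word that is not a proper prefix of any other stored word.
Those words: "hdydv", "hhydv", "hsdvvh", "hsdvvv", "vd", "vhsyvh", "vsdd", "vvh"
Leaf count: 8

8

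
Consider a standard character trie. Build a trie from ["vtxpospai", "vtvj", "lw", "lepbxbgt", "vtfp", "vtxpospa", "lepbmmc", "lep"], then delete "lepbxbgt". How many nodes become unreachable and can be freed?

A node on "lepbxbgt"'s path can go only if nothing else ends at it or branches off below it.
The suffix "xbgt" (4 nodes) is used only by "lepbxbgt"; the node for "lepb" still has the child "m", so pruning stops there.
Nodes removed: 4

4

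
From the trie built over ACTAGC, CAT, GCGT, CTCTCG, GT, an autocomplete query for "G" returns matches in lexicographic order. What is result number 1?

Filter for "G…" and sort: "GCGT", "GT"
The 1st is GCGT.

GCGT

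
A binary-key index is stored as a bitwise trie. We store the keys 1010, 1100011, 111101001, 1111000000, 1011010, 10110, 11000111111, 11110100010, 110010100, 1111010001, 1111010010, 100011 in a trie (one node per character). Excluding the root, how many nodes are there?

43

Insert word by word; a character creates a node only if that edge doesn't already exist:
  "1010" → 4 new (1, 0, 1, 0)
  "1100011" → prefix "1" already present; 6 new (1, 0, 0, 0, 1, 1)
  "111101001" → prefix "11" already present; 7 new (1, 1, 0, 1, 0, 0, 1)
  "1111000000" → prefix "11110" already present; 5 new (0, 0, 0, 0, 0)
  "1011010" → prefix "101" already present; 4 new (1, 0, 1, 0)
  "10110" → prefix "10110" already present; 0 new (none)
  "11000111111" → prefix "1100011" already present; 4 new (1, 1, 1, 1)
  "11110100010" → prefix "11110100" already present; 3 new (0, 1, 0)
  "110010100" → prefix "1100" already present; 5 new (1, 0, 1, 0, 0)
  "1111010001" → prefix "1111010001" already present; 0 new (none)
  "1111010010" → prefix "111101001" already present; 1 new (0)
  "100011" → prefix "10" already present; 4 new (0, 0, 1, 1)
Total nodes = 4 + 6 + 7 + 5 + 4 + 0 + 4 + 3 + 5 + 0 + 1 + 4 = 43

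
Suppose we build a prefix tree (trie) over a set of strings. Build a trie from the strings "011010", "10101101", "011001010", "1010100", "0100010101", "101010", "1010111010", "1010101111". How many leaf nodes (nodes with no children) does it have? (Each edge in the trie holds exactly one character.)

Leaves are exactly the stored words that no other stored word extends.
Those words: "0100010101", "011001010", "011010", "1010100", "1010101111", "10101101", "1010111010"
Leaf count: 7

7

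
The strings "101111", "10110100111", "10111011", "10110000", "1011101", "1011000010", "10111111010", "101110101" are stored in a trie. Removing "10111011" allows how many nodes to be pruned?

A node on "10111011"'s path can go only if nothing else ends at it or branches off below it.
The suffix "1" (1 node) is used only by "10111011"; the node for "1011101" still has the child "0", so pruning stops there.
Nodes removed: 1

1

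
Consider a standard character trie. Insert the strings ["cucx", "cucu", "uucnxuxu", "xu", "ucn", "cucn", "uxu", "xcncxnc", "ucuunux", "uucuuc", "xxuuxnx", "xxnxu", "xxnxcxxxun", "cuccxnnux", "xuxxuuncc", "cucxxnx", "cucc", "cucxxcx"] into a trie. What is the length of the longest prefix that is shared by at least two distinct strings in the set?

The deepest shared node is where two words last agree before diverging.
e.g. "cucxxcx" and "cucxxnx" share the prefix "cucxx" of length 5; no pair shares a longer one.
Longest shared-prefix length: 5

5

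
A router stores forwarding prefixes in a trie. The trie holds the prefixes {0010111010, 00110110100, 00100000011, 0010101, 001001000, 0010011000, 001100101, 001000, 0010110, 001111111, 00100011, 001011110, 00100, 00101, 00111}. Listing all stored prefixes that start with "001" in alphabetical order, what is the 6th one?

0010011000

DFS of the "001" subtree visits, in order: "00100", "001000", "00100000011", "00100011", "001001000", "0010011000", "00101", "0010101", "0010110", "0010111010", "001011110", "001100101", "00110110100", "00111", "001111111"
The 6th is 0010011000.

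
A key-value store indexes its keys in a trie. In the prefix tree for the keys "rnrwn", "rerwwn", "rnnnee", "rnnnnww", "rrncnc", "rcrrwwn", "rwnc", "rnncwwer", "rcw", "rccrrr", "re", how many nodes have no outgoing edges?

10

A leaf is a node with no children — equivalently, the end of a word that is not a proper prefix of any other stored word.
Those words: "rccrrr", "rcrrwwn", "rcw", "rerwwn", "rnncwwer", "rnnnee", "rnnnnww", "rnrwn", "rrncnc", "rwnc"
Leaf count: 10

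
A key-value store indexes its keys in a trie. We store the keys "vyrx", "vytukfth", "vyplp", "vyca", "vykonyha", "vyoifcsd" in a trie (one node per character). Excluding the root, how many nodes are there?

Count nodes per top-level branch (shared prefixes stored once):
  'v'-branch (vyca, vykonyha, vyoifcsd, vyplp, vyrx, vytukfth): 27 nodes
Sum: 27

27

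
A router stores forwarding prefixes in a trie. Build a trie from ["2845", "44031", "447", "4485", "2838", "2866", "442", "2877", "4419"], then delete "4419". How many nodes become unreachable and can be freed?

2

A node on "4419"'s path can go only if nothing else ends at it or branches off below it.
The suffix "19" (2 nodes) is used only by "4419"; the node for "44" still has the child "0", so pruning stops there.
Nodes removed: 2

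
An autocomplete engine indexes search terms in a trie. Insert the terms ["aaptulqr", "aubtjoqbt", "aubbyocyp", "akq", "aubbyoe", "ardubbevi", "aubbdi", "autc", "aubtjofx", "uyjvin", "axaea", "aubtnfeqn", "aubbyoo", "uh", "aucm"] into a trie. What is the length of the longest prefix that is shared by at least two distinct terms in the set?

6

Look for the deepest trie node that still has at least two words in its subtree.
e.g. "aubbyocyp" and "aubbyoe" share the prefix "aubbyo" of length 6; no pair shares a longer one.
Longest shared-prefix length: 6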